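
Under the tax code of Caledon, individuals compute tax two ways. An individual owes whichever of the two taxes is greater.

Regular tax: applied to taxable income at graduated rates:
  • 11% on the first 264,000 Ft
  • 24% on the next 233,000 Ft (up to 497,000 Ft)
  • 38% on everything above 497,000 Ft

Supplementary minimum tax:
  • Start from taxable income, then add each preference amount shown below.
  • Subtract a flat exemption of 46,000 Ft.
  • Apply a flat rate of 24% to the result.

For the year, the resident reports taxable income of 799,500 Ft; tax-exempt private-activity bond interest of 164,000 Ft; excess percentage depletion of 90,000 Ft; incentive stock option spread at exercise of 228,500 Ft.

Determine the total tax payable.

296,640 Ft

Supplementary minimum tax:
  Adjusted income: 799,500 Ft + 164,000 Ft + 90,000 Ft + 228,500 Ft = 1,282,000 Ft
  Less exemption 46,000 Ft → base 1,236,000 Ft
  1,236,000 Ft × 24% = 296,640 Ft

Regular tax:
  264,000 Ft × 11% = 29,040 Ft
  233,000 Ft × 24% = 55,920 Ft
  302,500 Ft × 38% = 114,950 Ft
  → 199,910 Ft

296,640 Ft > 199,910 Ft, so the supplementary minimum tax is the binding amount.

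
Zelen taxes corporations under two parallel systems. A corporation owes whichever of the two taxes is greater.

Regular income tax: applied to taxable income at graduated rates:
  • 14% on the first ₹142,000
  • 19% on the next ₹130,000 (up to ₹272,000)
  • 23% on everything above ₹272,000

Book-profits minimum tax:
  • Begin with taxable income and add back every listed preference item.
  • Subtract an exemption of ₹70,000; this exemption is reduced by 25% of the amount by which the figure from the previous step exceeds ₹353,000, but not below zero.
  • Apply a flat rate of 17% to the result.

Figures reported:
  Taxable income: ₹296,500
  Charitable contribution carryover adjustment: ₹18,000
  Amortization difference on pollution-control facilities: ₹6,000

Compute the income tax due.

Regular income tax:
  ₹142,000 × 14% = ₹19,880
  ₹130,000 × 19% = ₹24,700
  ₹24,500 × 23% = ₹5,635
  → ₹50,215

Book-profits minimum tax:
  Adjusted income: ₹296,500 + ₹18,000 + ₹6,000 = ₹320,500
  Exemption: ₹320,500 ≤ ₹353,000, so full ₹70,000 applies
  Base: ₹320,500 − ₹70,000 = ₹250,500
  ₹250,500 × 17% = ₹42,585

₹50,215 > ₹42,585, so the regular income tax governs.

₹50,215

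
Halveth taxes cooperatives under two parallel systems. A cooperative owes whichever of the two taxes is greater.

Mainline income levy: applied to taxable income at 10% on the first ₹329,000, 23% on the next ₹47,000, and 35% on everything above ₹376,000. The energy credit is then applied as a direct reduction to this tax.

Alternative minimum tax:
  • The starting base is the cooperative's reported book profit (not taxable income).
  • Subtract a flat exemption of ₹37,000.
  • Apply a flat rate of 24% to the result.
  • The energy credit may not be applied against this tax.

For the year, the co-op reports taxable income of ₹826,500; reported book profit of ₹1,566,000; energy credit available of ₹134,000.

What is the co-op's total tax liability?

₹366,960

Alternative minimum tax:
  Base (reported book profit): ₹1,566,000
  Less exemption ₹37,000 → base ₹1,529,000
  ₹1,529,000 × 24% = ₹366,960

Mainline income levy:
  ₹329,000 × 10% = ₹32,900
  ₹47,000 × 23% = ₹10,810
  ₹450,500 × 35% = ₹157,675
  → ₹201,385
  Less energy credit ₹134,000 → ₹67,385

₹366,960 > ₹67,385, so the alternative minimum tax is the binding amount.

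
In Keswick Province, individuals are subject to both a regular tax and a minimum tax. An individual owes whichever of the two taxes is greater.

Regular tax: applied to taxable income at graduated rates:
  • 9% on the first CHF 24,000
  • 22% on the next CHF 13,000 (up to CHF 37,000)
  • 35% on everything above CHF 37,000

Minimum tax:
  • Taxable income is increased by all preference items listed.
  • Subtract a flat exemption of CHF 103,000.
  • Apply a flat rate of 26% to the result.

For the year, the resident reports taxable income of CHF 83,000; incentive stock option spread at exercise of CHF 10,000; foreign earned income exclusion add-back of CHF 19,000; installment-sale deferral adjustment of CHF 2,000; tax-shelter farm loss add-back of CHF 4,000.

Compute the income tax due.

CHF 21,120

Regular tax:
  CHF 24,000 × 9% = CHF 2,160
  CHF 13,000 × 22% = CHF 2,860
  CHF 46,000 × 35% = CHF 16,100
  → CHF 21,120

Minimum tax:
  Adjusted income: CHF 83,000 + CHF 10,000 + CHF 19,000 + CHF 2,000 + CHF 4,000 = CHF 118,000
  Less exemption CHF 103,000 → base CHF 15,000
  CHF 15,000 × 26% = CHF 3,900

CHF 21,120 > CHF 3,900, so the regular tax governs.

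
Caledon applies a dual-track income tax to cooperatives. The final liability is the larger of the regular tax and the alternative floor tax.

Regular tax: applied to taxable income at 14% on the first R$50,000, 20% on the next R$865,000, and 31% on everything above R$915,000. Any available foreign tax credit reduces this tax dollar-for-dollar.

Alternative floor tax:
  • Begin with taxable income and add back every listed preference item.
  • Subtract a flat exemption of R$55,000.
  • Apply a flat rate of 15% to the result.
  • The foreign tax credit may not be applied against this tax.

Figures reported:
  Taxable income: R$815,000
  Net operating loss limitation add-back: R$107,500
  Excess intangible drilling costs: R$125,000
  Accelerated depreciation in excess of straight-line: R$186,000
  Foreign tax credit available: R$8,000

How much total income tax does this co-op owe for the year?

Regular tax:
  R$50,000 × 14% = R$7,000
  R$765,000 × 20% = R$153,000
  → R$160,000
  Less foreign tax credit R$8,000 → R$152,000

Alternative floor tax:
  Adjusted income: R$815,000 + R$107,500 + R$125,000 + R$186,000 = R$1,233,500
  Less exemption R$55,000 → base R$1,178,500
  R$1,178,500 × 15% = R$176,775

R$176,775 > R$152,000, so the alternative floor tax is the binding amount.

R$176,775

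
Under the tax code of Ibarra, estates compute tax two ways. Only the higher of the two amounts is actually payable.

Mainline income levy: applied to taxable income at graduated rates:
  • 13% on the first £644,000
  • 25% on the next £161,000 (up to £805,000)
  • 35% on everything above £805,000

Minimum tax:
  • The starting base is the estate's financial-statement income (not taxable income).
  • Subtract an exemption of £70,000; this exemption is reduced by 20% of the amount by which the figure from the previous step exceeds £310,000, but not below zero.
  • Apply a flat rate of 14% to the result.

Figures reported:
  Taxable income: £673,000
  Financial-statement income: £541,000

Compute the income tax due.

Minimum tax:
  Base (financial-statement income): £541,000
  Exemption: £70,000 − 20% × (£541,000 − £310,000) = £70,000 − £46,200 = £23,800
  Base: £541,000 − £23,800 = £517,200
  £517,200 × 14% = £72,408

Mainline income levy:
  £644,000 × 13% = £83,720
  £29,000 × 25% = £7,250
  → £90,970

£90,970 > £72,408, so the mainline income levy governs.

£90,970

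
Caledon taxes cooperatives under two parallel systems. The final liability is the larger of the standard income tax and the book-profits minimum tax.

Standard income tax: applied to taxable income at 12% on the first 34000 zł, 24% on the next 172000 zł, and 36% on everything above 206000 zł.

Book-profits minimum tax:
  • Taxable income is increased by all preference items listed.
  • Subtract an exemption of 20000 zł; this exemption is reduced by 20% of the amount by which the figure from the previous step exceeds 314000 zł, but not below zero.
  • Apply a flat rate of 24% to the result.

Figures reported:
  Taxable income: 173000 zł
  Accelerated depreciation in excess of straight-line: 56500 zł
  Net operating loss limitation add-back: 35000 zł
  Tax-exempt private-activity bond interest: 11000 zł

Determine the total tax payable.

61320 zł

Standard income tax:
  34000 zł × 12% = 4080 zł
  139000 zł × 24% = 33360 zł
  → 37440 zł

Book-profits minimum tax:
  Adjusted income: 173000 zł + 56500 zł + 35000 zł + 11000 zł = 275500 zł
  Exemption: 275500 zł ≤ 314000 zł, so full 20000 zł applies
  Base: 275500 zł − 20000 zł = 255500 zł
  255500 zł × 24% = 61320 zł

61320 zł > 37440 zł, so the book-profits minimum tax is the binding amount.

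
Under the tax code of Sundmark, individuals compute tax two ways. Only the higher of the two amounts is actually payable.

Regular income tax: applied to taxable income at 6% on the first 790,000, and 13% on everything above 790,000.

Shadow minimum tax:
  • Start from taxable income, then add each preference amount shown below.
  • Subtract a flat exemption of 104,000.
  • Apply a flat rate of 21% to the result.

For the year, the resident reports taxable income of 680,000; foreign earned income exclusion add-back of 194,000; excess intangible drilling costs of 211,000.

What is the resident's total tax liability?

206,010

Shadow minimum tax:
  Adjusted income: 680,000 + 194,000 + 211,000 = 1,085,000
  Less exemption 104,000 → base 981,000
  981,000 × 21% = 206,010

Regular income tax:
  680,000 × 6% = 40,800

206,010 > 40,800, so the shadow minimum tax is the binding amount.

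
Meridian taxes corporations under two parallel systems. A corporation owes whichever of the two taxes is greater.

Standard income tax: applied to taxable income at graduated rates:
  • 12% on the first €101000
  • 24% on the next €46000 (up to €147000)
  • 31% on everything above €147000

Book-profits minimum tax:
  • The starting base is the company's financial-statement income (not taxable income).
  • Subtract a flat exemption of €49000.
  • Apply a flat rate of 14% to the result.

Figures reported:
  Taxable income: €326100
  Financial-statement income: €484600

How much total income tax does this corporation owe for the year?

Book-profits minimum tax:
  Base (financial-statement income): €484600
  Less exemption €49000 → base €435600
  €435600 × 14% = €60984

Standard income tax:
  €101000 × 12% = €12120
  €46000 × 24% = €11040
  €179100 × 31% = €55521
  → €78681

€78681 > €60984, so the standard income tax governs.

€78681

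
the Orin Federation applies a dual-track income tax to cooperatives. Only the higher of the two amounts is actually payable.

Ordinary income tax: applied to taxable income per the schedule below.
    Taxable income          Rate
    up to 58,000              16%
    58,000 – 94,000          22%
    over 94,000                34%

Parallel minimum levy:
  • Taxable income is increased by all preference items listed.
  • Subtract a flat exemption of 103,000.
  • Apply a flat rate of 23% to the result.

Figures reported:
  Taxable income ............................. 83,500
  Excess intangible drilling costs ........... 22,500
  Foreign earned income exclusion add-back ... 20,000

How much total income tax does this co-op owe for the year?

14,890

Parallel minimum levy:
  Adjusted income: 83,500 + 22,500 + 20,000 = 126,000
  Less exemption 103,000 → base 23,000
  23,000 × 23% = 5,290

Ordinary income tax:
  58,000 × 16% = 9,280
  25,500 × 22% = 5,610
  → 14,890

14,890 > 5,290, so the ordinary income tax governs.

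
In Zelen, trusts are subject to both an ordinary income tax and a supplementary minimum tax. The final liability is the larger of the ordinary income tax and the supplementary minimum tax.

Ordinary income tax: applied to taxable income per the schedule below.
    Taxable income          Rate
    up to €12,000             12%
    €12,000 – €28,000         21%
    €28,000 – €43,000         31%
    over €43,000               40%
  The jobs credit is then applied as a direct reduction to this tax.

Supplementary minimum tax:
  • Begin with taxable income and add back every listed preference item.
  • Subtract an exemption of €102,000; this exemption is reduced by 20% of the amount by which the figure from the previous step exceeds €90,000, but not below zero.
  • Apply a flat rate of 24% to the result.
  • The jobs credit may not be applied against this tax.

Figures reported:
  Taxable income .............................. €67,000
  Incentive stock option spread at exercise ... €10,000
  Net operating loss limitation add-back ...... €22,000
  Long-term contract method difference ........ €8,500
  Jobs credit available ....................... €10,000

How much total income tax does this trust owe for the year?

Ordinary income tax:
  €12,000 × 12% = €1,440
  €16,000 × 21% = €3,360
  €15,000 × 31% = €4,650
  €24,000 × 40% = €9,600
  → €19,050
  Less jobs credit €10,000 → €9,050

Supplementary minimum tax:
  Adjusted income: €67,000 + €10,000 + €22,000 + €8,500 = €107,500
  Exemption: €102,000 − 20% × (€107,500 − €90,000) = €102,000 − €3,500 = €98,500
  Base: €107,500 − €98,500 = €9,000
  €9,000 × 24% = €2,160

€9,050 > €2,160, so the ordinary income tax governs.

€9,050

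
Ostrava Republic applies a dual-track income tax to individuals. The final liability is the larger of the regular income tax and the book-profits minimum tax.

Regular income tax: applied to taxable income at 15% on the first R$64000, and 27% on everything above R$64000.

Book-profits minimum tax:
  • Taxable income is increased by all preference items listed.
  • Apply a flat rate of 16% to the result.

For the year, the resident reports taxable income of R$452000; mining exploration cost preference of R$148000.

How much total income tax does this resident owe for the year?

Book-profits minimum tax:
  Adjusted income: R$452000 + R$148000 = R$600000
  R$600000 × 16% = R$96000

Regular income tax:
  R$64000 × 15% = R$9600
  R$388000 × 27% = R$104760
  → R$114360

R$114360 > R$96000, so the regular income tax governs.

R$114360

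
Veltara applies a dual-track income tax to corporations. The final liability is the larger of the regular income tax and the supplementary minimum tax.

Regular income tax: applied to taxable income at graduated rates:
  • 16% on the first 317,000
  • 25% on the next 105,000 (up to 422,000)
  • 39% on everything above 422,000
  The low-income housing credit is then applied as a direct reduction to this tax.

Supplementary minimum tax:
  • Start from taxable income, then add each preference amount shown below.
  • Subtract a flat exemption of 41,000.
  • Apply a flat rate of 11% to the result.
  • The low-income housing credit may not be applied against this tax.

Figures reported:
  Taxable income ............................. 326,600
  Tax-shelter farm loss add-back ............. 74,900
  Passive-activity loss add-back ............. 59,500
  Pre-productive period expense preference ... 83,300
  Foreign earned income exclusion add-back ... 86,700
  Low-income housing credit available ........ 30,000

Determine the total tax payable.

64,900

Regular income tax:
  317,000 × 16% = 50,720
  9,600 × 25% = 2,400
  → 53,120
  Less low-income housing credit 30,000 → 23,120

Supplementary minimum tax:
  Adjusted income: 326,600 + 74,900 + 59,500 + 83,300 + 86,700 = 631,000
  Less exemption 41,000 → base 590,000
  590,000 × 11% = 64,900

64,900 > 23,120, so the supplementary minimum tax is the binding amount.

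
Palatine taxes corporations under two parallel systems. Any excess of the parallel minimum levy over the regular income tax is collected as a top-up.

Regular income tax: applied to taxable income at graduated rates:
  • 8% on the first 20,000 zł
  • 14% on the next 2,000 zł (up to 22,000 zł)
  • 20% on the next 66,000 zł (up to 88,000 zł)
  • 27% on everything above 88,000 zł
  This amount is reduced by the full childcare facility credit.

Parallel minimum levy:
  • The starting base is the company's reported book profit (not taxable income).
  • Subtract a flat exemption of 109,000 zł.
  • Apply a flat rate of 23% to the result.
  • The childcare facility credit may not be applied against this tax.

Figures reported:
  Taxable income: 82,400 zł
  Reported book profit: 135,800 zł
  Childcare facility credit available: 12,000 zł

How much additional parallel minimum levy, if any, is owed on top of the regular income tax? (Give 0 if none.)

Regular income tax:
  20,000 zł × 8% = 1,600 zł
  2,000 zł × 14% = 280 zł
  60,400 zł × 20% = 12,080 zł
  → 13,960 zł
  Less childcare facility credit 12,000 zł → 1,960 zł

Parallel minimum levy:
  Base (reported book profit): 135,800 zł
  Less exemption 109,000 zł → base 26,800 zł
  26,800 zł × 23% = 6,164 zł

Excess of parallel minimum levy over regular income tax: 6,164 zł − 1,960 zł = 4,204 zł.

4,204 zł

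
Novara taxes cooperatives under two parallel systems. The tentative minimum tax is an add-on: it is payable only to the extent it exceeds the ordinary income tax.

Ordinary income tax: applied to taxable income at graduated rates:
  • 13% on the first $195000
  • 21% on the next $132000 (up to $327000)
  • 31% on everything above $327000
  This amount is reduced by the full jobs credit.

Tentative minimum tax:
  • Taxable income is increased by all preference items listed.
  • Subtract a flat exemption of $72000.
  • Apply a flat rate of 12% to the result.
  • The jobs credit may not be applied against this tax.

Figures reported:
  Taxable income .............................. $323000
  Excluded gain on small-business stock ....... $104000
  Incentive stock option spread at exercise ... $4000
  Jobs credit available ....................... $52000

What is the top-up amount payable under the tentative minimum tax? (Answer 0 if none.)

$42850

Tentative minimum tax:
  Adjusted income: $323000 + $104000 + $4000 = $431000
  Less exemption $72000 → base $359000
  $359000 × 12% = $43080

Ordinary income tax:
  $195000 × 13% = $25350
  $128000 × 21% = $26880
  → $52230
  Less jobs credit $52000 → $230

Excess of tentative minimum tax over ordinary income tax: $43080 − $230 = $42850.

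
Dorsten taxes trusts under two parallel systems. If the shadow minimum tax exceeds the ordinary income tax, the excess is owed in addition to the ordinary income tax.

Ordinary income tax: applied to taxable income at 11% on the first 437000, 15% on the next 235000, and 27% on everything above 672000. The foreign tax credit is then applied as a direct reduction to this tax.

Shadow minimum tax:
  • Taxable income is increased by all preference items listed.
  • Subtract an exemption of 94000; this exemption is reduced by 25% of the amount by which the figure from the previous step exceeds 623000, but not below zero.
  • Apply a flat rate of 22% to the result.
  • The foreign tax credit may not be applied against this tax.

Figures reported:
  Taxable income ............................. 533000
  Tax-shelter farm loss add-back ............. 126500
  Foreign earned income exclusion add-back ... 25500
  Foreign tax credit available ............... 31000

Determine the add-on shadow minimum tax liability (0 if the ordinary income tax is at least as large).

Shadow minimum tax:
  Adjusted income: 533000 + 126500 + 25500 = 685000
  Exemption: 94000 − 25% × (685000 − 623000) = 94000 − 15500 = 78500
  Base: 685000 − 78500 = 606500
  606500 × 22% = 133430

Ordinary income tax:
  437000 × 11% = 48070
  96000 × 15% = 14400
  → 62470
  Less foreign tax credit 31000 → 31470

Excess of shadow minimum tax over ordinary income tax: 133430 − 31470 = 101960.

101960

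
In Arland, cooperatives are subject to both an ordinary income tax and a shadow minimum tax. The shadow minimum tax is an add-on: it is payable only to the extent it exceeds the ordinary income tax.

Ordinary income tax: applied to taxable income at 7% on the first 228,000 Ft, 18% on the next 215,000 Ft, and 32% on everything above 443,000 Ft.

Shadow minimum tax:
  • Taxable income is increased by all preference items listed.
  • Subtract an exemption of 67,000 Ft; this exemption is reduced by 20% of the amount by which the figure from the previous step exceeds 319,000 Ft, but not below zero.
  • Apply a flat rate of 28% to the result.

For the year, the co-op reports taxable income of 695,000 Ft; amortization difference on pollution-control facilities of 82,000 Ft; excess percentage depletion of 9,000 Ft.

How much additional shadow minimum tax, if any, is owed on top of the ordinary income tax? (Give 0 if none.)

Shadow minimum tax:
  Adjusted income: 695,000 Ft + 82,000 Ft + 9,000 Ft = 786,000 Ft
  Exemption: 20% × (786,000 Ft − 319,000 Ft) = 93,400 Ft ≥ 67,000 Ft, so the exemption is fully phased out
  Base: 786,000 Ft − 0 Ft = 786,000 Ft
  786,000 Ft × 28% = 220,080 Ft

Ordinary income tax:
  228,000 Ft × 7% = 15,960 Ft
  215,000 Ft × 18% = 38,700 Ft
  252,000 Ft × 32% = 80,640 Ft
  → 135,300 Ft

Excess of shadow minimum tax over ordinary income tax: 220,080 Ft − 135,300 Ft = 84,780 Ft.

84,780 Ft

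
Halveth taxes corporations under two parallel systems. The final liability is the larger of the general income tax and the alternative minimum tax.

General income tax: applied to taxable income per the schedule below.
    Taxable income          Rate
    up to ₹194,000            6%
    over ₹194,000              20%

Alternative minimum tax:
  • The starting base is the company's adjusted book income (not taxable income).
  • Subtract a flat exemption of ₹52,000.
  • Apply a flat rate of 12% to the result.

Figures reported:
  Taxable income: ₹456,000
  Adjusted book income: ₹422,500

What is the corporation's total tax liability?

₹64,040

General income tax:
  ₹194,000 × 6% = ₹11,640
  ₹262,000 × 20% = ₹52,400
  → ₹64,040

Alternative minimum tax:
  Base (adjusted book income): ₹422,500
  Less exemption ₹52,000 → base ₹370,500
  ₹370,500 × 12% = ₹44,460

₹64,040 > ₹44,460, so the general income tax governs.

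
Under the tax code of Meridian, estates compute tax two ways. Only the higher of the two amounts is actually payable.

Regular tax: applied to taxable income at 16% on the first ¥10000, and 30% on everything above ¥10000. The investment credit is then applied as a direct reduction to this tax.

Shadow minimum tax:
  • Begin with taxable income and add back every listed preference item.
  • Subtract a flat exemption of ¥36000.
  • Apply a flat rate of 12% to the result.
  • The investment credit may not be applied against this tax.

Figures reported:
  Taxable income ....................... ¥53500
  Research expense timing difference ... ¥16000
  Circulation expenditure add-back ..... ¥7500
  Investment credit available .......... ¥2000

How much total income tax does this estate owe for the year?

¥12650

Shadow minimum tax:
  Adjusted income: ¥53500 + ¥16000 + ¥7500 = ¥77000
  Less exemption ¥36000 → base ¥41000
  ¥41000 × 12% = ¥4920

Regular tax:
  ¥10000 × 16% = ¥1600
  ¥43500 × 30% = ¥13050
  → ¥14650
  Less investment credit ¥2000 → ¥12650

¥12650 > ¥4920, so the regular tax governs.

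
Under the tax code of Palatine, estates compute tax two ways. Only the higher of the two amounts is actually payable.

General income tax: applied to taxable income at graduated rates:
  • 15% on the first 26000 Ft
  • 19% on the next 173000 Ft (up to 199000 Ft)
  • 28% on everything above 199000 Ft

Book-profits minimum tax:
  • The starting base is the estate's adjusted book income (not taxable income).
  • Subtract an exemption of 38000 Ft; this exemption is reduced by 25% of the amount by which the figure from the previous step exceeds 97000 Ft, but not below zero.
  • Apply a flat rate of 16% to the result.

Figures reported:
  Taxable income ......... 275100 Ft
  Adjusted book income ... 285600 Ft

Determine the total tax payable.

58078 Ft

General income tax:
  26000 Ft × 15% = 3900 Ft
  173000 Ft × 19% = 32870 Ft
  76100 Ft × 28% = 21308 Ft
  → 58078 Ft

Book-profits minimum tax:
  Base (adjusted book income): 285600 Ft
  Exemption: 25% × (285600 Ft − 97000 Ft) = 47150 Ft ≥ 38000 Ft, so the exemption is fully phased out
  Base: 285600 Ft − 0 Ft = 285600 Ft
  285600 Ft × 16% = 45696 Ft

58078 Ft > 45696 Ft, so the general income tax governs.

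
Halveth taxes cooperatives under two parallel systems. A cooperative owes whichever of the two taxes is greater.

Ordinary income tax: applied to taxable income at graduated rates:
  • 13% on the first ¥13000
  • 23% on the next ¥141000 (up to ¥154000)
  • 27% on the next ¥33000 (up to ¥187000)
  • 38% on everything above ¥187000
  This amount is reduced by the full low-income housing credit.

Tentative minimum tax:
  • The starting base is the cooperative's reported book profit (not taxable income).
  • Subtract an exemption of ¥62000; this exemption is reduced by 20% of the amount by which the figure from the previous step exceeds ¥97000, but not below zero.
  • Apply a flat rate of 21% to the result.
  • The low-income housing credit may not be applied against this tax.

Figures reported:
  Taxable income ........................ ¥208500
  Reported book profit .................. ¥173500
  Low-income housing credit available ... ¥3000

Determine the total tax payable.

Ordinary income tax:
  ¥13000 × 13% = ¥1690
  ¥141000 × 23% = ¥32430
  ¥33000 × 27% = ¥8910
  ¥21500 × 38% = ¥8170
  → ¥51200
  Less low-income housing credit ¥3000 → ¥48200

Tentative minimum tax:
  Base (reported book profit): ¥173500
  Exemption: ¥62000 − 20% × (¥173500 − ¥97000) = ¥62000 − ¥15300 = ¥46700
  Base: ¥173500 − ¥46700 = ¥126800
  ¥126800 × 21% = ¥26628

¥48200 > ¥26628, so the ordinary income tax governs.

¥48200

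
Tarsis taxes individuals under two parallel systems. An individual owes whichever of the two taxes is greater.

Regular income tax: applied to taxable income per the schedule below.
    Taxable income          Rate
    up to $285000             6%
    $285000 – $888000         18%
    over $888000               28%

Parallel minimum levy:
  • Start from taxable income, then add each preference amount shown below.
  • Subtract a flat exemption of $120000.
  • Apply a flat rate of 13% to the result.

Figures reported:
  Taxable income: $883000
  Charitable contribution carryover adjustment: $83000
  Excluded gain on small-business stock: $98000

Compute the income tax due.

Regular income tax:
  $285000 × 6% = $17100
  $598000 × 18% = $107640
  → $124740

Parallel minimum levy:
  Adjusted income: $883000 + $83000 + $98000 = $1064000
  Less exemption $120000 → base $944000
  $944000 × 13% = $122720

$124740 > $122720, so the regular income tax governs.

$124740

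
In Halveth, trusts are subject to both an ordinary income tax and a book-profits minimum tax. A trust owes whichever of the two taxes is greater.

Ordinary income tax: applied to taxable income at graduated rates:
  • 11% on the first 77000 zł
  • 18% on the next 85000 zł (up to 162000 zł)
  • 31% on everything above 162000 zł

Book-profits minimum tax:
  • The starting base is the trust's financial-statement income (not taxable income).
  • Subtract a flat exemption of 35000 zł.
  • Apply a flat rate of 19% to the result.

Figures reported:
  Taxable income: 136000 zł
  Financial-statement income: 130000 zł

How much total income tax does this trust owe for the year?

19090 zł

Ordinary income tax:
  77000 zł × 11% = 8470 zł
  59000 zł × 18% = 10620 zł
  → 19090 zł

Book-profits minimum tax:
  Base (financial-statement income): 130000 zł
  Less exemption 35000 zł → base 95000 zł
  95000 zł × 19% = 18050 zł

19090 zł > 18050 zł, so the ordinary income tax governs.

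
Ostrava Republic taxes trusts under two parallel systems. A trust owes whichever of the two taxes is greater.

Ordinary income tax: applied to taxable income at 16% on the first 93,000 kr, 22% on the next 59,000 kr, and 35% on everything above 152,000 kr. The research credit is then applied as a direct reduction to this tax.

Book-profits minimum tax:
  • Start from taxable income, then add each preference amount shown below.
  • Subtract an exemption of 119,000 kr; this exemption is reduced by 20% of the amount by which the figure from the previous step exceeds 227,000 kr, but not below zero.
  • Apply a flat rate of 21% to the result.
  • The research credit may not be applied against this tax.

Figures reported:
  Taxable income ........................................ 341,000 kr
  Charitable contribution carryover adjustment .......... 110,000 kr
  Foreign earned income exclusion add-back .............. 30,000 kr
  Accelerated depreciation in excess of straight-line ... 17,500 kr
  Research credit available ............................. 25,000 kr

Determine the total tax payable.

91,098 kr

Book-profits minimum tax:
  Adjusted income: 341,000 kr + 110,000 kr + 30,000 kr + 17,500 kr = 498,500 kr
  Exemption: 119,000 kr − 20% × (498,500 kr − 227,000 kr) = 119,000 kr − 54,300 kr = 64,700 kr
  Base: 498,500 kr − 64,700 kr = 433,800 kr
  433,800 kr × 21% = 91,098 kr

Ordinary income tax:
  93,000 kr × 16% = 14,880 kr
  59,000 kr × 22% = 12,980 kr
  189,000 kr × 35% = 66,150 kr
  → 94,010 kr
  Less research credit 25,000 kr → 69,010 kr

91,098 kr > 69,010 kr, so the book-profits minimum tax is the binding amount.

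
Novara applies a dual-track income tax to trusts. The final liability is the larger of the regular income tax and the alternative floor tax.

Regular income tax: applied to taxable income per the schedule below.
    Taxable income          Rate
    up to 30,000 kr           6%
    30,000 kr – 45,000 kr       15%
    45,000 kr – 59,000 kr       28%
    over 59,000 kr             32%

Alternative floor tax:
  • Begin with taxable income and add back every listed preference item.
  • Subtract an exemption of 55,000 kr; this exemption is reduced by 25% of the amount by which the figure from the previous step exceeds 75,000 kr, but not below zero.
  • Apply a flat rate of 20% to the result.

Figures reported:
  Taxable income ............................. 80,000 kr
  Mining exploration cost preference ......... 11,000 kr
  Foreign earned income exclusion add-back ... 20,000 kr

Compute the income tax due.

Alternative floor tax:
  Adjusted income: 80,000 kr + 11,000 kr + 20,000 kr = 111,000 kr
  Exemption: 55,000 kr − 25% × (111,000 kr − 75,000 kr) = 55,000 kr − 9,000 kr = 46,000 kr
  Base: 111,000 kr − 46,000 kr = 65,000 kr
  65,000 kr × 20% = 13,000 kr

Regular income tax:
  30,000 kr × 6% = 1,800 kr
  15,000 kr × 15% = 2,250 kr
  14,000 kr × 28% = 3,920 kr
  21,000 kr × 32% = 6,720 kr
  → 14,690 kr

14,690 kr > 13,000 kr, so the regular income tax governs.

14,690 kr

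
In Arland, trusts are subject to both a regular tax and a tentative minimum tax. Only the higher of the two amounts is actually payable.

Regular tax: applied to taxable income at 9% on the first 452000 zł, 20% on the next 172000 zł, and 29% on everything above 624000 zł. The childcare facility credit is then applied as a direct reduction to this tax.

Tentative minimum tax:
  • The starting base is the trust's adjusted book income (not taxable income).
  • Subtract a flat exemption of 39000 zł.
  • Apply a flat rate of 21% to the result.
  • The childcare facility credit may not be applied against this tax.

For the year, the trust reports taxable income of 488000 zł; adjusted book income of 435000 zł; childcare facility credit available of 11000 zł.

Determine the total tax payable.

Regular tax:
  452000 zł × 9% = 40680 zł
  36000 zł × 20% = 7200 zł
  → 47880 zł
  Less childcare facility credit 11000 zł → 36880 zł

Tentative minimum tax:
  Base (adjusted book income): 435000 zł
  Less exemption 39000 zł → base 396000 zł
  396000 zł × 21% = 83160 zł

83160 zł > 36880 zł, so the tentative minimum tax is the binding amount.

83160 zł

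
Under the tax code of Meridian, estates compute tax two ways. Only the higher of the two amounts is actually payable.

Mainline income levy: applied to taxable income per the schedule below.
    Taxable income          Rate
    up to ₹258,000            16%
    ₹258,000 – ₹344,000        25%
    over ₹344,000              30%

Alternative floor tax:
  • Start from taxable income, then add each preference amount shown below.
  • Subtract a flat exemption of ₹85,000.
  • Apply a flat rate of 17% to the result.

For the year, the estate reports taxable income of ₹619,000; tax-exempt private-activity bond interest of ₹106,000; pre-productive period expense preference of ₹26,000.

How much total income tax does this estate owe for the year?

₹145,280

Mainline income levy:
  ₹258,000 × 16% = ₹41,280
  ₹86,000 × 25% = ₹21,500
  ₹275,000 × 30% = ₹82,500
  → ₹145,280

Alternative floor tax:
  Adjusted income: ₹619,000 + ₹106,000 + ₹26,000 = ₹751,000
  Less exemption ₹85,000 → base ₹666,000
  ₹666,000 × 17% = ₹113,220

₹145,280 > ₹113,220, so the mainline income levy governs.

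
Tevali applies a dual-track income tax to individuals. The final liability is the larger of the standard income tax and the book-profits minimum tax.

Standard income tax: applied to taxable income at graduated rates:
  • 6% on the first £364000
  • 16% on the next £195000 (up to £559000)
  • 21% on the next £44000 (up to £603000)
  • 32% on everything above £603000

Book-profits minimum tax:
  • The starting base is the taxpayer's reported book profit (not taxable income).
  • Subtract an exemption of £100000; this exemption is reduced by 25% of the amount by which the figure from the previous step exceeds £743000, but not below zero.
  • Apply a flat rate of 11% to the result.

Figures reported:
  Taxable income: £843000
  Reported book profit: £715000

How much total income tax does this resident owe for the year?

£139080

Book-profits minimum tax:
  Base (reported book profit): £715000
  Exemption: £715000 ≤ £743000, so full £100000 applies
  Base: £715000 − £100000 = £615000
  £615000 × 11% = £67650

Standard income tax:
  £364000 × 6% = £21840
  £195000 × 16% = £31200
  £44000 × 21% = £9240
  £240000 × 32% = £76800
  → £139080

£139080 > £67650, so the standard income tax governs.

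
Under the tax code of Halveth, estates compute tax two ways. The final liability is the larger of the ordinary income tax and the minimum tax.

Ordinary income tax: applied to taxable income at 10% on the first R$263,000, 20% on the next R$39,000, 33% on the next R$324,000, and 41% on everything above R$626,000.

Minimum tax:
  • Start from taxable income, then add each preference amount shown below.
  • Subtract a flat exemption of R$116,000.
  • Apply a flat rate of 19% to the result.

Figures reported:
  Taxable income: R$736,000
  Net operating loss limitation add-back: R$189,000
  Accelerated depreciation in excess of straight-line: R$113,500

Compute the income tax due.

R$186,120

Ordinary income tax:
  R$263,000 × 10% = R$26,300
  R$39,000 × 20% = R$7,800
  R$324,000 × 33% = R$106,920
  R$110,000 × 41% = R$45,100
  → R$186,120

Minimum tax:
  Adjusted income: R$736,000 + R$189,000 + R$113,500 = R$1,038,500
  Less exemption R$116,000 → base R$922,500
  R$922,500 × 19% = R$175,275

R$186,120 > R$175,275, so the ordinary income tax governs.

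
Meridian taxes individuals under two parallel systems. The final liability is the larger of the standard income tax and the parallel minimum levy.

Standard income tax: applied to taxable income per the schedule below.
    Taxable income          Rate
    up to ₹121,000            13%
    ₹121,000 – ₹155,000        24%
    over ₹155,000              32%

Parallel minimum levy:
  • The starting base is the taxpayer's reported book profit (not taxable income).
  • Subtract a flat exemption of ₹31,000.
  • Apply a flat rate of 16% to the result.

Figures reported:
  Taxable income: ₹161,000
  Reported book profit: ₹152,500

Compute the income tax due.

₹25,810

Parallel minimum levy:
  Base (reported book profit): ₹152,500
  Less exemption ₹31,000 → base ₹121,500
  ₹121,500 × 16% = ₹19,440

Standard income tax:
  ₹121,000 × 13% = ₹15,730
  ₹34,000 × 24% = ₹8,160
  ₹6,000 × 32% = ₹1,920
  → ₹25,810

₹25,810 > ₹19,440, so the standard income tax governs.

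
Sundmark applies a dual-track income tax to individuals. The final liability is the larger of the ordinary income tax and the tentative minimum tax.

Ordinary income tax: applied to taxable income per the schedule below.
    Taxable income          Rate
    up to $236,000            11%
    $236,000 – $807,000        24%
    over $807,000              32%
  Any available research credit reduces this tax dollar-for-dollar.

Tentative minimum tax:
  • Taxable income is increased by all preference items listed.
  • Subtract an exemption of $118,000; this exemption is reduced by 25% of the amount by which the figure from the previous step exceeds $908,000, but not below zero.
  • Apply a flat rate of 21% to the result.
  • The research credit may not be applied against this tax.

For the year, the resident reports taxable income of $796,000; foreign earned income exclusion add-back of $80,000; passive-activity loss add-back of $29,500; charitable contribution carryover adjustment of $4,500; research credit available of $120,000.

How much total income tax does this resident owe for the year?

$166,425

Ordinary income tax:
  $236,000 × 11% = $25,960
  $560,000 × 24% = $134,400
  → $160,360
  Less research credit $120,000 → $40,360

Tentative minimum tax:
  Adjusted income: $796,000 + $80,000 + $29,500 + $4,500 = $910,000
  Exemption: $118,000 − 25% × ($910,000 − $908,000) = $118,000 − $500 = $117,500
  Base: $910,000 − $117,500 = $792,500
  $792,500 × 21% = $166,425

$166,425 > $40,360, so the tentative minimum tax is the binding amount.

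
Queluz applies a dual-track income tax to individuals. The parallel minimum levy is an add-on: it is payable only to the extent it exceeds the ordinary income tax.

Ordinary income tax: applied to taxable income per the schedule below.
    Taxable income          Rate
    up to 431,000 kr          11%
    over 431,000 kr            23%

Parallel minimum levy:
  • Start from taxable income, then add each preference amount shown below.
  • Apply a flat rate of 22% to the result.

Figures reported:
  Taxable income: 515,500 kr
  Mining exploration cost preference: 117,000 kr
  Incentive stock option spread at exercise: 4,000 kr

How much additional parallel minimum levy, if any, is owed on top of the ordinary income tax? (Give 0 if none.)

Ordinary income tax:
  431,000 kr × 11% = 47,410 kr
  84,500 kr × 23% = 19,435 kr
  → 66,845 kr

Parallel minimum levy:
  Adjusted income: 515,500 kr + 117,000 kr + 4,000 kr = 636,500 kr
  636,500 kr × 22% = 140,030 kr

Excess of parallel minimum levy over ordinary income tax: 140,030 kr − 66,845 kr = 73,185 kr.

73,185 kr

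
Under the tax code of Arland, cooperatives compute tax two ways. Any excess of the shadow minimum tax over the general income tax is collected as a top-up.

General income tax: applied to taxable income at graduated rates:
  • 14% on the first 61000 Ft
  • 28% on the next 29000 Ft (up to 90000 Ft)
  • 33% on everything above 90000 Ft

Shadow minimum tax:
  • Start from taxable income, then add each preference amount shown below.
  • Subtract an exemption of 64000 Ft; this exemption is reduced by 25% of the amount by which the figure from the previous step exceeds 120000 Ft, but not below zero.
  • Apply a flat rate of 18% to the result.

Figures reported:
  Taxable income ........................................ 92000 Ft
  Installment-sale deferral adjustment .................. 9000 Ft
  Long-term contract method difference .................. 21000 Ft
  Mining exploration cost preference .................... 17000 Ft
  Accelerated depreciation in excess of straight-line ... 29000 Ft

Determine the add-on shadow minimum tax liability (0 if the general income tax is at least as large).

3560 Ft

General income tax:
  61000 Ft × 14% = 8540 Ft
  29000 Ft × 28% = 8120 Ft
  2000 Ft × 33% = 660 Ft
  → 17320 Ft

Shadow minimum tax:
  Adjusted income: 92000 Ft + 9000 Ft + 21000 Ft + 17000 Ft + 29000 Ft = 168000 Ft
  Exemption: 64000 Ft − 25% × (168000 Ft − 120000 Ft) = 64000 Ft − 12000 Ft = 52000 Ft
  Base: 168000 Ft − 52000 Ft = 116000 Ft
  116000 Ft × 18% = 20880 Ft

Excess of shadow minimum tax over general income tax: 20880 Ft − 17320 Ft = 3560 Ft.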